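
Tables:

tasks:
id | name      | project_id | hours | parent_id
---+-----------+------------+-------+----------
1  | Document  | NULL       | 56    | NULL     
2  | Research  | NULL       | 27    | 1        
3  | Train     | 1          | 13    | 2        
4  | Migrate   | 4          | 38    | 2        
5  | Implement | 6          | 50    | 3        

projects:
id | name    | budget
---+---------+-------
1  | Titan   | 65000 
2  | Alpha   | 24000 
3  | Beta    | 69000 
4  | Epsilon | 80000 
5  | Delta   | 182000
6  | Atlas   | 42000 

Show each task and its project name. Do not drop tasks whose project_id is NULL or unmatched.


LEFT JOIN keeps every row from tasks (the left table); where project_id has no match in projects, the project columns become NULL. Walk through each task:
  - task 1 (Document): project_id=NULL, no match -> kept with NULL
  - task 2 (Research): project_id=NULL, no match -> kept with NULL
  - task 3 (Train): project_id=1 -> matches Titan
  - task 4 (Migrate): project_id=4 -> matches Epsilon
  - task 5 (Implement): project_id=6 -> matches Atlas
All 5 rows appear; 2 have NULL project.

SQL:
SELECT a.name, b.name AS project
FROM tasks a
LEFT JOIN projects b ON a.project_id = b.id

Result:
name      | project
----------+--------
Document  | NULL   
Research  | NULL   
Train     | Titan  
Migrate   | Epsilon
Implement | Atlas  


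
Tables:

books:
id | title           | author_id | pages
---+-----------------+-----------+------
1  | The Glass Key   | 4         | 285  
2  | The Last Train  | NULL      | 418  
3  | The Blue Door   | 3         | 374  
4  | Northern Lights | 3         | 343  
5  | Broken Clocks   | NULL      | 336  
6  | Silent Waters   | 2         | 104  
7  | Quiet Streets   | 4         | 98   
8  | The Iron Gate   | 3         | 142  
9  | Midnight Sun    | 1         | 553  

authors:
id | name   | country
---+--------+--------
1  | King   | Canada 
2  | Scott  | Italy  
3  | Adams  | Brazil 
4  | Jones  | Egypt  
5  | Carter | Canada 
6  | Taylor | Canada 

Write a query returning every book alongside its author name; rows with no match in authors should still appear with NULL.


LEFT JOIN keeps every row from books (the left table); where author_id has no match in authors, the author columns become NULL. Walk through each book:
  - book 1 (The Glass Key): author_id=4 -> matches Jones
  - book 2 (The Last Train): author_id=NULL, no match -> kept with NULL
  - book 3 (The Blue Door): author_id=3 -> matches Adams
  - book 4 (Northern Lights): author_id=3 -> matches Adams
  - book 5 (Broken Clocks): author_id=NULL, no match -> kept with NULL
  - book 6 (Silent Waters): author_id=2 -> matches Scott
  - book 7 (Quiet Streets): author_id=4 -> matches Jones
  - book 8 (The Iron Gate): author_id=3 -> matches Adams
  - book 9 (Midnight Sun): author_id=1 -> matches King
All 9 rows appear; 2 have NULL author.

SQL:
SELECT a.title, b.name AS author
FROM books a
LEFT JOIN authors b ON a.author_id = b.id

Result:
title           | author
----------------+-------
The Glass Key   | Jones 
The Last Train  | NULL  
The Blue Door   | Adams 
Northern Lights | Adams 
Broken Clocks   | NULL  
Silent Waters   | Scott 
Quiet Streets   | Jones 
The Iron Gate   | Adams 
Midnight Sun    | King  


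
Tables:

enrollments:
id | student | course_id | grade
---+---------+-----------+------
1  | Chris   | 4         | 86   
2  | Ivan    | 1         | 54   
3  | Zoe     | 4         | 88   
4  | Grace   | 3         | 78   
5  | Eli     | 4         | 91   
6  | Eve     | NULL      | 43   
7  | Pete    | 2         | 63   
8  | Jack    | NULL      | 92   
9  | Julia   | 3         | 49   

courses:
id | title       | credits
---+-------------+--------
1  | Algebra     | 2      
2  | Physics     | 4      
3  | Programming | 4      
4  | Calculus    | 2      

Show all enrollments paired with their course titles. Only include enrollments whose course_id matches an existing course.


INNER JOIN keeps only enrollments rows whose course_id matches an id in courses. Walk through each enrollment:
  - enrollment 1 (Chris): course_id=4 -> matches Calculus
  - enrollment 2 (Ivan): course_id=1 -> matches Algebra
  - enrollment 3 (Zoe): course_id=4 -> matches Calculus
  - enrollment 4 (Grace): course_id=3 -> matches Programming
  - enrollment 5 (Eli): course_id=4 -> matches Calculus
  - enrollment 6 (Eve): course_id=NULL, no match -> dropped
  - enrollment 7 (Pete): course_id=2 -> matches Physics
  - enrollment 8 (Jack): course_id=NULL, no match -> dropped
  - enrollment 9 (Julia): course_id=3 -> matches Programming
So 2 of 9 rows are dropped.

SQL:
SELECT a.student, b.title AS course
FROM enrollments a
INNER JOIN courses b ON a.course_id = b.id

Result:
student | course     
--------+------------
Chris   | Calculus   
Ivan    | Algebra    
Zoe     | Calculus   
Grace   | Programming
Eli     | Calculus   
Pete    | Physics    
Julia   | Programming


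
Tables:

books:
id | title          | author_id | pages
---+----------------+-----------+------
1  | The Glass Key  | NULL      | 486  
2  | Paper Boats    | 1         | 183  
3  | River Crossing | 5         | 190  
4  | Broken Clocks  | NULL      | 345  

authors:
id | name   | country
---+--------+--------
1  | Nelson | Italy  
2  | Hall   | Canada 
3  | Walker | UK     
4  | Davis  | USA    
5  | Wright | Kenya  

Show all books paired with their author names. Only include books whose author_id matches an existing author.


INNER JOIN keeps only books rows whose author_id matches an id in authors. Walk through each book:
  - book 1 (The Glass Key): author_id=NULL, no match -> dropped
  - book 2 (Paper Boats): author_id=1 -> matches Nelson
  - book 3 (River Crossing): author_id=5 -> matches Wright
  - book 4 (Broken Clocks): author_id=NULL, no match -> dropped
So 2 of 4 rows are dropped.

SQL:
SELECT a.title, b.name AS author
FROM books a
INNER JOIN authors b ON a.author_id = b.id

Result:
title          | author
---------------+-------
Paper Boats    | Nelson
River Crossing | Wright


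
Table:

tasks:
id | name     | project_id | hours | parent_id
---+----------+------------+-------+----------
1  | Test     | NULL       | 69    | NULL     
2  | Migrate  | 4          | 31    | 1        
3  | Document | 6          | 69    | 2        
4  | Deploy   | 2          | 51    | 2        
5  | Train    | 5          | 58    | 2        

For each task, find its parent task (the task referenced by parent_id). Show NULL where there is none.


This is a self-join: tasks is joined to a second copy of itself, matching each row's parent_id to another row's id. Use LEFT JOIN so rows with parent_id=NULL are kept.
  - task 1 (Test): parent_id=NULL -> NULL
  - task 2 (Migrate): parent_id=1 -> Test
  - task 3 (Document): parent_id=2 -> Migrate
  - task 4 (Deploy): parent_id=2 -> Migrate
  - task 5 (Train): parent_id=2 -> Migrate

SQL:
SELECT a.name AS item, b.name AS parent
FROM tasks a
LEFT JOIN tasks b ON a.parent_id = b.id

Result:
item     | parent 
---------+--------
Test     | NULL   
Migrate  | Test   
Document | Migrate
Deploy   | Migrate
Train    | Migrate


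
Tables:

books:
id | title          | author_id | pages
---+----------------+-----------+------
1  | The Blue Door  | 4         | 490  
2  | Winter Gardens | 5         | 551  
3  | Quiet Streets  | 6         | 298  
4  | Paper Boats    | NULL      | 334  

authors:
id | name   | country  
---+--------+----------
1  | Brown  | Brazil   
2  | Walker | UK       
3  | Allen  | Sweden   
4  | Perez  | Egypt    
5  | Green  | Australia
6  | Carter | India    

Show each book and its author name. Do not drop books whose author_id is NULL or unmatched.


LEFT JOIN keeps every row from books (the left table); where author_id has no match in authors, the author columns become NULL. Walk through each book:
  - book 1 (The Blue Door): author_id=4 -> matches Perez
  - book 2 (Winter Gardens): author_id=5 -> matches Green
  - book 3 (Quiet Streets): author_id=6 -> matches Carter
  - book 4 (Paper Boats): author_id=NULL, no match -> kept with NULL
All 4 rows appear; 1 has NULL author.

SQL:
SELECT a.title, b.name AS author
FROM books a
LEFT JOIN authors b ON a.author_id = b.id

Result:
title          | author
---------------+-------
The Blue Door  | Perez 
Winter Gardens | Green 
Quiet Streets  | Carter
Paper Boats    | NULL  


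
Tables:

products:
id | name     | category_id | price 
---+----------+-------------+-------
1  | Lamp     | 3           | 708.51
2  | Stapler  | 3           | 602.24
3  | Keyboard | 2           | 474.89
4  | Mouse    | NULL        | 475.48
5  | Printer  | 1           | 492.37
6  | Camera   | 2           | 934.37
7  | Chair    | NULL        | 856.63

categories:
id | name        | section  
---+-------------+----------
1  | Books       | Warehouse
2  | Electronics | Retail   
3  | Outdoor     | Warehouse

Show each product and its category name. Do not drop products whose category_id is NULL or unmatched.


LEFT JOIN keeps every row from products (the left table); where category_id has no match in categories, the category columns become NULL. Walk through each product:
  - product 1 (Lamp): category_id=3 -> matches Outdoor
  - product 2 (Stapler): category_id=3 -> matches Outdoor
  - product 3 (Keyboard): category_id=2 -> matches Electronics
  - product 4 (Mouse): category_id=NULL, no match -> kept with NULL
  - product 5 (Printer): category_id=1 -> matches Books
  - product 6 (Camera): category_id=2 -> matches Electronics
  - product 7 (Chair): category_id=NULL, no match -> kept with NULL
All 7 rows appear; 2 have NULL category.

SQL:
SELECT a.name, b.name AS category
FROM products a
LEFT JOIN categories b ON a.category_id = b.id

Result:
name     | category   
---------+------------
Lamp     | Outdoor    
Stapler  | Outdoor    
Keyboard | Electronics
Mouse    | NULL       
Printer  | Books      
Camera   | Electronics
Chair    | NULL       


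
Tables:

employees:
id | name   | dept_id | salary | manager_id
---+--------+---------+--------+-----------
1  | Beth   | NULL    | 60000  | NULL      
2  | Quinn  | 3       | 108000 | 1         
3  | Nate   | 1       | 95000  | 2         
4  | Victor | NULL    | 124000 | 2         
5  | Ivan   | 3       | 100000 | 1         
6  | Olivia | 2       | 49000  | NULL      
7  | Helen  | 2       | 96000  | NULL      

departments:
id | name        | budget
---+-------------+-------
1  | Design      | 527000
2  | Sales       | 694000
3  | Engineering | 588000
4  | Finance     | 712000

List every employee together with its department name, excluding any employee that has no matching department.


INNER JOIN keeps only employees rows whose dept_id matches an id in departments. Walk through each employee:
  - employee 1 (Beth): dept_id=NULL, no match -> dropped
  - employee 2 (Quinn): dept_id=3 -> matches Engineering
  - employee 3 (Nate): dept_id=1 -> matches Design
  - employee 4 (Victor): dept_id=NULL, no match -> dropped
  - employee 5 (Ivan): dept_id=3 -> matches Engineering
  - employee 6 (Olivia): dept_id=2 -> matches Sales
  - employee 7 (Helen): dept_id=2 -> matches Sales
So 2 of 7 rows are dropped.

SQL:
SELECT a.name, b.name AS department
FROM employees a
INNER JOIN departments b ON a.dept_id = b.id

Result:
name   | department 
-------+------------
Quinn  | Engineering
Nate   | Design     
Ivan   | Engineering
Olivia | Sales      
Helen  | Sales      


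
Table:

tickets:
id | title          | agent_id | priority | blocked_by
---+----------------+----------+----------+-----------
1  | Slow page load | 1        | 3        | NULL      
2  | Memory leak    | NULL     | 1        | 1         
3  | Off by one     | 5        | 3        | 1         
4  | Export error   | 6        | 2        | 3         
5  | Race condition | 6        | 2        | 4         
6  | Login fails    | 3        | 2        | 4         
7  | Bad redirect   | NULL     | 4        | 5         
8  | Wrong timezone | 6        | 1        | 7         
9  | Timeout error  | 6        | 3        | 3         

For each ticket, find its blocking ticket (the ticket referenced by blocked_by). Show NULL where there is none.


This is a self-join: tickets is joined to a second copy of itself, matching each row's blocked_by to another row's id. Use LEFT JOIN so rows with blocked_by=NULL are kept.
  - ticket 1 (Slow page load): blocked_by=NULL -> NULL
  - ticket 2 (Memory leak): blocked_by=1 -> Slow page load
  - ticket 3 (Off by one): blocked_by=1 -> Slow page load
  - ticket 4 (Export error): blocked_by=3 -> Off by one
  - ticket 5 (Race condition): blocked_by=4 -> Export error
  - ticket 6 (Login fails): blocked_by=4 -> Export error
  - ticket 7 (Bad redirect): blocked_by=5 -> Race condition
  - ticket 8 (Wrong timezone): blocked_by=7 -> Bad redirect
  - ticket 9 (Timeout error): blocked_by=3 -> Off by one

SQL:
SELECT a.title AS item, b.title AS blocked_by
FROM tickets a
LEFT JOIN tickets b ON a.blocked_by = b.id

Result:
item           | blocked_by    
---------------+---------------
Slow page load | NULL          
Memory leak    | Slow page load
Off by one     | Slow page load
Export error   | Off by one    
Race condition | Export error  
Login fails    | Export error  
Bad redirect   | Race condition
Wrong timezone | Bad redirect  
Timeout error  | Off by one    


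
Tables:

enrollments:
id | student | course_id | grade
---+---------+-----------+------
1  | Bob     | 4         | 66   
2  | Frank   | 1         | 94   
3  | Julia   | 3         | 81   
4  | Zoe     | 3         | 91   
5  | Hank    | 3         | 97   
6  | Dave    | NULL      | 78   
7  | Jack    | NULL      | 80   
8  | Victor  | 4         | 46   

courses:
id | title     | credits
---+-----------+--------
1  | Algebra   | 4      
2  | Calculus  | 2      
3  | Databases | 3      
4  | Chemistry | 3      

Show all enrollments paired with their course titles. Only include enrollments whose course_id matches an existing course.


INNER JOIN keeps only enrollments rows whose course_id matches an id in courses. Walk through each enrollment:
  - enrollment 1 (Bob): course_id=4 -> matches Chemistry
  - enrollment 2 (Frank): course_id=1 -> matches Algebra
  - enrollment 3 (Julia): course_id=3 -> matches Databases
  - enrollment 4 (Zoe): course_id=3 -> matches Databases
  - enrollment 5 (Hank): course_id=3 -> matches Databases
  - enrollment 6 (Dave): course_id=NULL, no match -> dropped
  - enrollment 7 (Jack): course_id=NULL, no match -> dropped
  - enrollment 8 (Victor): course_id=4 -> matches Chemistry
So 2 of 8 rows are dropped.

SQL:
SELECT a.student, b.title AS course
FROM enrollments a
INNER JOIN courses b ON a.course_id = b.id

Result:
student | course   
--------+----------
Bob     | Chemistry
Frank   | Algebra  
Julia   | Databases
Zoe     | Databases
Hank    | Databases
Victor  | Chemistry


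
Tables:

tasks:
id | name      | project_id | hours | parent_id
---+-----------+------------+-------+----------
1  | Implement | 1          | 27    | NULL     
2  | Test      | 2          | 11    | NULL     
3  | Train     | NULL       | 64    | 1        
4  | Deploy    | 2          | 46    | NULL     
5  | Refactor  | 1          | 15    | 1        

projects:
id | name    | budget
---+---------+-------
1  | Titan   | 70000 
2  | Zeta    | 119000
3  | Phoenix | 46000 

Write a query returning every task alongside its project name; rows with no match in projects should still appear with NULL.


LEFT JOIN keeps every row from tasks (the left table); where project_id has no match in projects, the project columns become NULL. Walk through each task:
  - task 1 (Implement): project_id=1 -> matches Titan
  - task 2 (Test): project_id=2 -> matches Zeta
  - task 3 (Train): project_id=NULL, no match -> kept with NULL
  - task 4 (Deploy): project_id=2 -> matches Zeta
  - task 5 (Refactor): project_id=1 -> matches Titan
All 5 rows appear; 1 has NULL project.

SQL:
SELECT a.name, b.name AS project
FROM tasks a
LEFT JOIN projects b ON a.project_id = b.id

Result:
name      | project
----------+--------
Implement | Titan  
Test      | Zeta   
Train     | NULL   
Deploy    | Zeta   
Refactor  | Titan  


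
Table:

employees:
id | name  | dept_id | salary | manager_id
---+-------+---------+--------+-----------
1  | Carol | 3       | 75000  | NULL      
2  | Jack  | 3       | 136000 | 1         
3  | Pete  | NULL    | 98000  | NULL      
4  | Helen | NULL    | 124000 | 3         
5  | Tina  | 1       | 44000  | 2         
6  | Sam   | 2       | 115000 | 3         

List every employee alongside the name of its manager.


This is a self-join: employees is joined to a second copy of itself, matching each row's manager_id to another row's id. Use LEFT JOIN so rows with manager_id=NULL are kept.
  - employee 1 (Carol): manager_id=NULL -> NULL
  - employee 2 (Jack): manager_id=1 -> Carol
  - employee 3 (Pete): manager_id=NULL -> NULL
  - employee 4 (Helen): manager_id=3 -> Pete
  - employee 5 (Tina): manager_id=2 -> Jack
  - employee 6 (Sam): manager_id=3 -> Pete

SQL:
SELECT a.name AS item, b.name AS manager
FROM employees a
LEFT JOIN employees b ON a.manager_id = b.id

Result:
item  | manager
------+--------
Carol | NULL   
Jack  | Carol  
Pete  | NULL   
Helen | Pete   
Tina  | Jack   
Sam   | Pete   


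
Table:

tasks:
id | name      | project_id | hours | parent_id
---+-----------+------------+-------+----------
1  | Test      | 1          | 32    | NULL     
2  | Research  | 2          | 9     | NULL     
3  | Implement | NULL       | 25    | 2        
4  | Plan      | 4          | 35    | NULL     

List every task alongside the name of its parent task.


This is a self-join: tasks is joined to a second copy of itself, matching each row's parent_id to another row's id. Use LEFT JOIN so rows with parent_id=NULL are kept.
  - task 1 (Test): parent_id=NULL -> NULL
  - task 2 (Research): parent_id=NULL -> NULL
  - task 3 (Implement): parent_id=2 -> Research
  - task 4 (Plan): parent_id=NULL -> NULL

SQL:
SELECT a.name AS item, b.name AS parent
FROM tasks a
LEFT JOIN tasks b ON a.parent_id = b.id

Result:
item      | parent  
----------+---------
Test      | NULL    
Research  | NULL    
Implement | Research
Plan      | NULL    


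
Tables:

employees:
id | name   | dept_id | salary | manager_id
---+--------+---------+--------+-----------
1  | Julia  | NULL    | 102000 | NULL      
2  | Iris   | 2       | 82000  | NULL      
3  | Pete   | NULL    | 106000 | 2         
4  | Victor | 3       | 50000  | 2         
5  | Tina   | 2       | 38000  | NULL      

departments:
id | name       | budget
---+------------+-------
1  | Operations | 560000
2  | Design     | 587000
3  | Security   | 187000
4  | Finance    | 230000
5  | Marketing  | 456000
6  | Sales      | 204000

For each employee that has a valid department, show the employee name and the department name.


INNER JOIN keeps only employees rows whose dept_id matches an id in departments. Walk through each employee:
  - employee 1 (Julia): dept_id=NULL, no match -> dropped
  - employee 2 (Iris): dept_id=2 -> matches Design
  - employee 3 (Pete): dept_id=NULL, no match -> dropped
  - employee 4 (Victor): dept_id=3 -> matches Security
  - employee 5 (Tina): dept_id=2 -> matches Design
So 2 of 5 rows are dropped.

SQL:
SELECT a.name, b.name AS department
FROM employees a
INNER JOIN departments b ON a.dept_id = b.id

Result:
name   | department
-------+-----------
Iris   | Design    
Victor | Security  
Tina   | Design    


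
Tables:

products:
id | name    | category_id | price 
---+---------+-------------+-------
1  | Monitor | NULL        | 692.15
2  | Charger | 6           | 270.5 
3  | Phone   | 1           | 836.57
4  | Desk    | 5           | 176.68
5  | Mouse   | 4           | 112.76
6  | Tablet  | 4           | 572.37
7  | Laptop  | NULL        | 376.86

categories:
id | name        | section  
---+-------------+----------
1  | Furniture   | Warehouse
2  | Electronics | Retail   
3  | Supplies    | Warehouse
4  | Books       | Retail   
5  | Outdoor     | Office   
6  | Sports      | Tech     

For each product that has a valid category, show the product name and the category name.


INNER JOIN keeps only products rows whose category_id matches an id in categories. Walk through each product:
  - product 1 (Monitor): category_id=NULL, no match -> dropped
  - product 2 (Charger): category_id=6 -> matches Sports
  - product 3 (Phone): category_id=1 -> matches Furniture
  - product 4 (Desk): category_id=5 -> matches Outdoor
  - product 5 (Mouse): category_id=4 -> matches Books
  - product 6 (Tablet): category_id=4 -> matches Books
  - product 7 (Laptop): category_id=NULL, no match -> dropped
So 2 of 7 rows are dropped.

SQL:
SELECT a.name, b.name AS category
FROM products a
INNER JOIN categories b ON a.category_id = b.id

Result:
name    | category 
--------+----------
Charger | Sports   
Phone   | Furniture
Desk    | Outdoor  
Mouse   | Books    
Tablet  | Books    


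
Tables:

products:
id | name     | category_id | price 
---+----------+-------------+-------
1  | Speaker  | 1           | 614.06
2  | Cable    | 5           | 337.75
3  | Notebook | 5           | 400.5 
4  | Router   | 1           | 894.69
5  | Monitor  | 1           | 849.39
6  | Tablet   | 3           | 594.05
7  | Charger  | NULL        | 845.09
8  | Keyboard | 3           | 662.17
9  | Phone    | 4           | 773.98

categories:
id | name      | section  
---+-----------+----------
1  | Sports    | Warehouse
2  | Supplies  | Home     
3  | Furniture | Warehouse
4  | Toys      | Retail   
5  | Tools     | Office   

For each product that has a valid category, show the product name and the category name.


INNER JOIN keeps only products rows whose category_id matches an id in categories. Walk through each product:
  - product 1 (Speaker): category_id=1 -> matches Sports
  - product 2 (Cable): category_id=5 -> matches Tools
  - product 3 (Notebook): category_id=5 -> matches Tools
  - product 4 (Router): category_id=1 -> matches Sports
  - product 5 (Monitor): category_id=1 -> matches Sports
  - product 6 (Tablet): category_id=3 -> matches Furniture
  - product 7 (Charger): category_id=NULL, no match -> dropped
  - product 8 (Keyboard): category_id=3 -> matches Furniture
  - product 9 (Phone): category_id=4 -> matches Toys
So 1 of 9 rows is dropped.

SQL:
SELECT a.name, b.name AS category
FROM products a
INNER JOIN categories b ON a.category_id = b.id

Result:
name     | category 
---------+----------
Speaker  | Sports   
Cable    | Tools    
Notebook | Tools    
Router   | Sports   
Monitor  | Sports   
Tablet   | Furniture
Keyboard | Furniture
Phone    | Toys     


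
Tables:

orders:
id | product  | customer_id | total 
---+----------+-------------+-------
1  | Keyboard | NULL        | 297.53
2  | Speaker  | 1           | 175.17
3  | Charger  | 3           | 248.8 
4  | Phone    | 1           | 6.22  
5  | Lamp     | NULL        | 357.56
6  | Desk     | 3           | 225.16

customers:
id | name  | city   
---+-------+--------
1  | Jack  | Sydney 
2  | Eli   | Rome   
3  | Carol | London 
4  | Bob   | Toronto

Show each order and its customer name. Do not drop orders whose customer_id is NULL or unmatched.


LEFT JOIN keeps every row from orders (the left table); where customer_id has no match in customers, the customer columns become NULL. Walk through each order:
  - order 1 (Keyboard): customer_id=NULL, no match -> kept with NULL
  - order 2 (Speaker): customer_id=1 -> matches Jack
  - order 3 (Charger): customer_id=3 -> matches Carol
  - order 4 (Phone): customer_id=1 -> matches Jack
  - order 5 (Lamp): customer_id=NULL, no match -> kept with NULL
  - order 6 (Desk): customer_id=3 -> matches Carol
All 6 rows appear; 2 have NULL customer.

SQL:
SELECT a.product, b.name AS customer
FROM orders a
LEFT JOIN customers b ON a.customer_id = b.id

Result:
product  | customer
---------+---------
Keyboard | NULL    
Speaker  | Jack    
Charger  | Carol   
Phone    | Jack    
Lamp     | NULL    
Desk     | Carol   


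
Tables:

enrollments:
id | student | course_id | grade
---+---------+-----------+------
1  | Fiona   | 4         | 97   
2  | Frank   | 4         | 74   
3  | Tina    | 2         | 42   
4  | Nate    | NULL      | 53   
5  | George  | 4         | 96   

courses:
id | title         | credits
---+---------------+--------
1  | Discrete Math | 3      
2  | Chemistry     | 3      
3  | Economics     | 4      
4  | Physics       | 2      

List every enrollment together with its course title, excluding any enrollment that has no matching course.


INNER JOIN keeps only enrollments rows whose course_id matches an id in courses. Walk through each enrollment:
  - enrollment 1 (Fiona): course_id=4 -> matches Physics
  - enrollment 2 (Frank): course_id=4 -> matches Physics
  - enrollment 3 (Tina): course_id=2 -> matches Chemistry
  - enrollment 4 (Nate): course_id=NULL, no match -> dropped
  - enrollment 5 (George): course_id=4 -> matches Physics
So 1 of 5 rows is dropped.

SQL:
SELECT a.student, b.title AS course
FROM enrollments a
INNER JOIN courses b ON a.course_id = b.id

Result:
student | course   
--------+----------
Fiona   | Physics  
Frank   | Physics  
Tina    | Chemistry
George  | Physics  


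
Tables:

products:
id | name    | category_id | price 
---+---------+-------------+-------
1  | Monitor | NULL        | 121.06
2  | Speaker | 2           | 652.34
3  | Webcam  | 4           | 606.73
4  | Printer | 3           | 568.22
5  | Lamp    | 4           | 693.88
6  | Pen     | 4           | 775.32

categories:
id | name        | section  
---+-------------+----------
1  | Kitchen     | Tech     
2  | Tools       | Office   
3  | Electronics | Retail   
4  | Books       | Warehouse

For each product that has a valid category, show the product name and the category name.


INNER JOIN keeps only products rows whose category_id matches an id in categories. Walk through each product:
  - product 1 (Monitor): category_id=NULL, no match -> dropped
  - product 2 (Speaker): category_id=2 -> matches Tools
  - product 3 (Webcam): category_id=4 -> matches Books
  - product 4 (Printer): category_id=3 -> matches Electronics
  - product 5 (Lamp): category_id=4 -> matches Books
  - product 6 (Pen): category_id=4 -> matches Books
So 1 of 6 rows is dropped.

SQL:
SELECT a.name, b.name AS category
FROM products a
INNER JOIN categories b ON a.category_id = b.id

Result:
name    | category   
--------+------------
Speaker | Tools      
Webcam  | Books      
Printer | Electronics
Lamp    | Books      
Pen     | Books      


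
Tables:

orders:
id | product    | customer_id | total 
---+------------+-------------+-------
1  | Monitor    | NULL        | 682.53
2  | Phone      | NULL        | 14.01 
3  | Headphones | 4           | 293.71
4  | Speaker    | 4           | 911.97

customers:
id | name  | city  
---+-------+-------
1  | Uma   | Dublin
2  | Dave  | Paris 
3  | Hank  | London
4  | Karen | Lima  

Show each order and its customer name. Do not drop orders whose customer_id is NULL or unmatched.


LEFT JOIN keeps every row from orders (the left table); where customer_id has no match in customers, the customer columns become NULL. Walk through each order:
  - order 1 (Monitor): customer_id=NULL, no match -> kept with NULL
  - order 2 (Phone): customer_id=NULL, no match -> kept with NULL
  - order 3 (Headphones): customer_id=4 -> matches Karen
  - order 4 (Speaker): customer_id=4 -> matches Karen
All 4 rows appear; 2 have NULL customer.

SQL:
SELECT a.product, b.name AS customer
FROM orders a
LEFT JOIN customers b ON a.customer_id = b.id

Result:
product    | customer
-----------+---------
Monitor    | NULL    
Phone      | NULL    
Headphones | Karen   
Speaker    | Karen   


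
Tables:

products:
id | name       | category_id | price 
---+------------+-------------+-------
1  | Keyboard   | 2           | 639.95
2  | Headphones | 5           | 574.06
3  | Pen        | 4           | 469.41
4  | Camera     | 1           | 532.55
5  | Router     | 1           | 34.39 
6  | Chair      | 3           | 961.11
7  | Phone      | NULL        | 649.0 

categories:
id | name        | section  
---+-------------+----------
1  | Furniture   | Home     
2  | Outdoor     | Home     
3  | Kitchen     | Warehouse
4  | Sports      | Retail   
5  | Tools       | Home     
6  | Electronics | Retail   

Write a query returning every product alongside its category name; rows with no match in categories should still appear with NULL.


LEFT JOIN keeps every row from products (the left table); where category_id has no match in categories, the category columns become NULL. Walk through each product:
  - product 1 (Keyboard): category_id=2 -> matches Outdoor
  - product 2 (Headphones): category_id=5 -> matches Tools
  - product 3 (Pen): category_id=4 -> matches Sports
  - product 4 (Camera): category_id=1 -> matches Furniture
  - product 5 (Router): category_id=1 -> matches Furniture
  - product 6 (Chair): category_id=3 -> matches Kitchen
  - product 7 (Phone): category_id=NULL, no match -> kept with NULL
All 7 rows appear; 1 has NULL category.

SQL:
SELECT a.name, b.name AS category
FROM products a
LEFT JOIN categories b ON a.category_id = b.id

Result:
name       | category 
-----------+----------
Keyboard   | Outdoor  
Headphones | Tools    
Pen        | Sports   
Camera     | Furniture
Router     | Furniture
Chair      | Kitchen  
Phone      | NULL     


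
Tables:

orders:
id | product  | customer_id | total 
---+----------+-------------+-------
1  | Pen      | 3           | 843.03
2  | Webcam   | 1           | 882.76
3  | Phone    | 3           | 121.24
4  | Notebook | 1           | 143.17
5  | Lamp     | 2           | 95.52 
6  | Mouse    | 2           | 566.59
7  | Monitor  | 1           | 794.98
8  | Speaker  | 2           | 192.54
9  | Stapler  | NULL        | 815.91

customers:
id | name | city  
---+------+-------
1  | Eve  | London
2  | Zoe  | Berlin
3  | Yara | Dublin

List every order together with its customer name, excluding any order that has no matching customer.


INNER JOIN keeps only orders rows whose customer_id matches an id in customers. Walk through each order:
  - order 1 (Pen): customer_id=3 -> matches Yara
  - order 2 (Webcam): customer_id=1 -> matches Eve
  - order 3 (Phone): customer_id=3 -> matches Yara
  - order 4 (Notebook): customer_id=1 -> matches Eve
  - order 5 (Lamp): customer_id=2 -> matches Zoe
  - order 6 (Mouse): customer_id=2 -> matches Zoe
  - order 7 (Monitor): customer_id=1 -> matches Eve
  - order 8 (Speaker): customer_id=2 -> matches Zoe
  - order 9 (Stapler): customer_id=NULL, no match -> dropped
So 1 of 9 rows is dropped.

SQL:
SELECT a.product, b.name AS customer
FROM orders a
INNER JOIN customers b ON a.customer_id = b.id

Result:
product  | customer
---------+---------
Pen      | Yara    
Webcam   | Eve     
Phone    | Yara    
Notebook | Eve     
Lamp     | Zoe     
Mouse    | Zoe     
Monitor  | Eve     
Speaker  | Zoe     


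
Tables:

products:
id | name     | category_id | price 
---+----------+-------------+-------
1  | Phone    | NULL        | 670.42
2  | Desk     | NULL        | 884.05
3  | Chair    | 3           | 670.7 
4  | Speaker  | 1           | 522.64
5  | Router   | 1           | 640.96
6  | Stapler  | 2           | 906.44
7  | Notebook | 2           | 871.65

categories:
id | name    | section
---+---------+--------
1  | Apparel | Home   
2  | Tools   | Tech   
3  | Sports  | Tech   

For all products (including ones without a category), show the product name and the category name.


LEFT JOIN keeps every row from products (the left table); where category_id has no match in categories, the category columns become NULL. Walk through each product:
  - product 1 (Phone): category_id=NULL, no match -> kept with NULL
  - product 2 (Desk): category_id=NULL, no match -> kept with NULL
  - product 3 (Chair): category_id=3 -> matches Sports
  - product 4 (Speaker): category_id=1 -> matches Apparel
  - product 5 (Router): category_id=1 -> matches Apparel
  - product 6 (Stapler): category_id=2 -> matches Tools
  - product 7 (Notebook): category_id=2 -> matches Tools
All 7 rows appear; 2 have NULL category.

SQL:
SELECT a.name, b.name AS category
FROM products a
LEFT JOIN categories b ON a.category_id = b.id

Result:
name     | category
---------+---------
Phone    | NULL    
Desk     | NULL    
Chair    | Sports  
Speaker  | Apparel 
Router   | Apparel 
Stapler  | Tools   
Notebook | Tools   


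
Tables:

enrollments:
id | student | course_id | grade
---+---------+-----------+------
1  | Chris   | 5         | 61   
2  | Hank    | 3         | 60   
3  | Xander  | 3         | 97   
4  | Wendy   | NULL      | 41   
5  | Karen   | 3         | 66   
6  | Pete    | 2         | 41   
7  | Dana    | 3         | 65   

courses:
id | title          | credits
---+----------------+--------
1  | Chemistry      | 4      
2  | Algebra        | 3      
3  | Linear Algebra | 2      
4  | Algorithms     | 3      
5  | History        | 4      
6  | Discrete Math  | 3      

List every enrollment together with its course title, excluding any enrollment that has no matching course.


INNER JOIN keeps only enrollments rows whose course_id matches an id in courses. Walk through each enrollment:
  - enrollment 1 (Chris): course_id=5 -> matches History
  - enrollment 2 (Hank): course_id=3 -> matches Linear Algebra
  - enrollment 3 (Xander): course_id=3 -> matches Linear Algebra
  - enrollment 4 (Wendy): course_id=NULL, no match -> dropped
  - enrollment 5 (Karen): course_id=3 -> matches Linear Algebra
  - enrollment 6 (Pete): course_id=2 -> matches Algebra
  - enrollment 7 (Dana): course_id=3 -> matches Linear Algebra
So 1 of 7 rows is dropped.

SQL:
SELECT a.student, b.title AS course
FROM enrollments a
INNER JOIN courses b ON a.course_id = b.id

Result:
student | course        
--------+---------------
Chris   | History       
Hank    | Linear Algebra
Xander  | Linear Algebra
Karen   | Linear Algebra
Pete    | Algebra       
Dana    | Linear Algebra


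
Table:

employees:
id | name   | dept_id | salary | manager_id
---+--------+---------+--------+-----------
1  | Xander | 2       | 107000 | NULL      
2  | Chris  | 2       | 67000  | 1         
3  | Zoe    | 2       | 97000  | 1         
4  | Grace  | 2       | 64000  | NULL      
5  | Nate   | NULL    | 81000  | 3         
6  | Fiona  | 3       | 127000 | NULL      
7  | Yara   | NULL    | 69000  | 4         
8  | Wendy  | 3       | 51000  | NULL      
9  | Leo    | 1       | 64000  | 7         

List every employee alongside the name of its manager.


This is a self-join: employees is joined to a second copy of itself, matching each row's manager_id to another row's id. Use LEFT JOIN so rows with manager_id=NULL are kept.
  - employee 1 (Xander): manager_id=NULL -> NULL
  - employee 2 (Chris): manager_id=1 -> Xander
  - employee 3 (Zoe): manager_id=1 -> Xander
  - employee 4 (Grace): manager_id=NULL -> NULL
  - employee 5 (Nate): manager_id=3 -> Zoe
  - employee 6 (Fiona): manager_id=NULL -> NULL
  - employee 7 (Yara): manager_id=4 -> Grace
  - employee 8 (Wendy): manager_id=NULL -> NULL
  - employee 9 (Leo): manager_id=7 -> Yara

SQL:
SELECT a.name AS item, b.name AS manager
FROM employees a
LEFT JOIN employees b ON a.manager_id = b.id

Result:
item   | manager
-------+--------
Xander | NULL   
Chris  | Xander 
Zoe    | Xander 
Grace  | NULL   
Nate   | Zoe    
Fiona  | NULL   
Yara   | Grace  
Wendy  | NULL   
Leo    | Yara   


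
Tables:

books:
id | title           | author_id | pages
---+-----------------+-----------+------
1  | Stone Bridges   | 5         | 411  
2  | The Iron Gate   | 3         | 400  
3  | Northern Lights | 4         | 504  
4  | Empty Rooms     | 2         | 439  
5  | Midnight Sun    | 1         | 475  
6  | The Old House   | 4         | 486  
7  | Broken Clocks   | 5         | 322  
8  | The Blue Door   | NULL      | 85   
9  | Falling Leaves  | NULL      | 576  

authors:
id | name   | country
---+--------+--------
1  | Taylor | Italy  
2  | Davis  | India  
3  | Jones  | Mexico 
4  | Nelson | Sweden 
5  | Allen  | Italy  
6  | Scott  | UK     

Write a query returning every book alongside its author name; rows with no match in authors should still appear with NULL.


LEFT JOIN keeps every row from books (the left table); where author_id has no match in authors, the author columns become NULL. Walk through each book:
  - book 1 (Stone Bridges): author_id=5 -> matches Allen
  - book 2 (The Iron Gate): author_id=3 -> matches Jones
  - book 3 (Northern Lights): author_id=4 -> matches Nelson
  - book 4 (Empty Rooms): author_id=2 -> matches Davis
  - book 5 (Midnight Sun): author_id=1 -> matches Taylor
  - book 6 (The Old House): author_id=4 -> matches Nelson
  - book 7 (Broken Clocks): author_id=5 -> matches Allen
  - book 8 (The Blue Door): author_id=NULL, no match -> kept with NULL
  - book 9 (Falling Leaves): author_id=NULL, no match -> kept with NULL
All 9 rows appear; 2 have NULL author.

SQL:
SELECT a.title, b.name AS author
FROM books a
LEFT JOIN authors b ON a.author_id = b.id

Result:
title           | author
----------------+-------
Stone Bridges   | Allen 
The Iron Gate   | Jones 
Northern Lights | Nelson
Empty Rooms     | Davis 
Midnight Sun    | Taylor
The Old House   | Nelson
Broken Clocks   | Allen 
The Blue Door   | NULL  
Falling Leaves  | NULL  


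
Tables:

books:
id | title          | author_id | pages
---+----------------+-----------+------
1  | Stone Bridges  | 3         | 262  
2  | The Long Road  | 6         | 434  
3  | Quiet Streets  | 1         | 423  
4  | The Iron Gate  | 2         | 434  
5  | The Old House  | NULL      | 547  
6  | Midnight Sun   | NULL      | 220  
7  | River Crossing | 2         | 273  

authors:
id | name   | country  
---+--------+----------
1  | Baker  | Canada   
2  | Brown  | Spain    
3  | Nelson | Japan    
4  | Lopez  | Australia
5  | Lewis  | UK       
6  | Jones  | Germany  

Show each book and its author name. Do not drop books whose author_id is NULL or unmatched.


LEFT JOIN keeps every row from books (the left table); where author_id has no match in authors, the author columns become NULL. Walk through each book:
  - book 1 (Stone Bridges): author_id=3 -> matches Nelson
  - book 2 (The Long Road): author_id=6 -> matches Jones
  - book 3 (Quiet Streets): author_id=1 -> matches Baker
  - book 4 (The Iron Gate): author_id=2 -> matches Brown
  - book 5 (The Old House): author_id=NULL, no match -> kept with NULL
  - book 6 (Midnight Sun): author_id=NULL, no match -> kept with NULL
  - book 7 (River Crossing): author_id=2 -> matches Brown
All 7 rows appear; 2 have NULL author.

SQL:
SELECT a.title, b.name AS author
FROM books a
LEFT JOIN authors b ON a.author_id = b.id

Result:
title          | author
---------------+-------
Stone Bridges  | Nelson
The Long Road  | Jones 
Quiet Streets  | Baker 
The Iron Gate  | Brown 
The Old House  | NULL  
Midnight Sun   | NULL  
River Crossing | Brown 


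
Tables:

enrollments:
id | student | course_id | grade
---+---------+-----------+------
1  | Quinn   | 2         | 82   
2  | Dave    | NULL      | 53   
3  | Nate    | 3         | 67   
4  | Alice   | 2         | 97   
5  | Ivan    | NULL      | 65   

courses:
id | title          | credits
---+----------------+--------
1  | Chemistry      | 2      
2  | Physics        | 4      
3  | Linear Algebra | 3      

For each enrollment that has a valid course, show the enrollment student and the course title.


INNER JOIN keeps only enrollments rows whose course_id matches an id in courses. Walk through each enrollment:
  - enrollment 1 (Quinn): course_id=2 -> matches Physics
  - enrollment 2 (Dave): course_id=NULL, no match -> dropped
  - enrollment 3 (Nate): course_id=3 -> matches Linear Algebra
  - enrollment 4 (Alice): course_id=2 -> matches Physics
  - enrollment 5 (Ivan): course_id=NULL, no match -> dropped
So 2 of 5 rows are dropped.

SQL:
SELECT a.student, b.title AS course
FROM enrollments a
INNER JOIN courses b ON a.course_id = b.id

Result:
student | course        
--------+---------------
Quinn   | Physics       
Nate    | Linear Algebra
Alice   | Physics       


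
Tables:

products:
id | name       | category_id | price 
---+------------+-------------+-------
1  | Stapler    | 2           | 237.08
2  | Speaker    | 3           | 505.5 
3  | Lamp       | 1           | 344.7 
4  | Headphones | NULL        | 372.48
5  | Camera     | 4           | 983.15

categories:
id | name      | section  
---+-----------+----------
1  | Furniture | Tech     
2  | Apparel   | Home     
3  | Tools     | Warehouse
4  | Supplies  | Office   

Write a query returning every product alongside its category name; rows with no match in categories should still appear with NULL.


LEFT JOIN keeps every row from products (the left table); where category_id has no match in categories, the category columns become NULL. Walk through each product:
  - product 1 (Stapler): category_id=2 -> matches Apparel
  - product 2 (Speaker): category_id=3 -> matches Tools
  - product 3 (Lamp): category_id=1 -> matches Furniture
  - product 4 (Headphones): category_id=NULL, no match -> kept with NULL
  - product 5 (Camera): category_id=4 -> matches Supplies
All 5 rows appear; 1 has NULL category.

SQL:
SELECT a.name, b.name AS category
FROM products a
LEFT JOIN categories b ON a.category_id = b.id

Result:
name       | category 
-----------+----------
Stapler    | Apparel  
Speaker    | Tools    
Lamp       | Furniture
Headphones | NULL     
Camera     | Supplies 
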